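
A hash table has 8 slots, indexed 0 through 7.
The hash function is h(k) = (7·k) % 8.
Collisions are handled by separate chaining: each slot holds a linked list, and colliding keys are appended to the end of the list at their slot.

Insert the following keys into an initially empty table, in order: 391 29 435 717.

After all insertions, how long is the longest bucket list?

2

391 → bucket 1
29 → bucket 3
435 → bucket 5
717 → bucket 3 (collision)
Final buckets:
0: _
1: 391
2: _
3: 29 -> 717
4: _
5: 435
6: _
7: _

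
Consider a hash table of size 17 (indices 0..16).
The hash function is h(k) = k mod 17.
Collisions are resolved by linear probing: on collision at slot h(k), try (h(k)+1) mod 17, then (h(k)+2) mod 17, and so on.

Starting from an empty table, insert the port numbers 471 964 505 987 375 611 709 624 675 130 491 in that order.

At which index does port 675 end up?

Insert 471: h=12, slot 12 empty => index 12.
Insert 964: h=12, slot 12 occupied => index 13.
Insert 505: h=12, slots 12,13 occupied => index 14.
Insert 987: h=1, slot 1 empty => index 1.
Insert 375: h=1, slot 1 occupied => index 2.
Insert 611: h=16, slot 16 empty => index 16.
Insert 709: h=12, slots 12,13,14 occupied => index 15.
Insert 624: h=12, slots 12,13,14,15,16 occupied => index 0.
Insert 675: h=12, slots 12,13,14,15,16,0,1,2 occupied => index 3.
Insert 130: h=11, slot 11 empty => index 11.
Insert 491: h=15, slots 15,16,0,1,2,3 occupied => index 4.
Table: [624, 987, 375, 675, 491, -, -, -, -, -, -, 130, 471, 964, 505, 709, 611]

3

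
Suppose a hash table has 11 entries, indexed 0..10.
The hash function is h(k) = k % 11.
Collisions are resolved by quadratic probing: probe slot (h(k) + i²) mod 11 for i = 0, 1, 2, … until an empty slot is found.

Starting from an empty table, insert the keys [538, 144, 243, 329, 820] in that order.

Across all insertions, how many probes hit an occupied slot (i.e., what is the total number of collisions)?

2

538 hashes to 10; slot 10 is free -> place at 10.
144 hashes to 1; slot 1 is free -> place at 1.
243 hashes to 1; 1 taken -> place at 2.
329 hashes to 10; 10 taken -> place at 0.
820 hashes to 6; slot 6 is free -> place at 6.
Table: [329, 144, 243, —, —, —, 820, —, —, —, 538]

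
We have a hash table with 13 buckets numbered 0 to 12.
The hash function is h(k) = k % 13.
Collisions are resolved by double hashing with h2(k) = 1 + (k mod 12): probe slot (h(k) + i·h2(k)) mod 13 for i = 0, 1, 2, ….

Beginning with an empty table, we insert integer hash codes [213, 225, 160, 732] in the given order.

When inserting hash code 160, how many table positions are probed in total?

2

213: h=5 → slot 5
225: h=4 → slot 4
160: h=4, h2=5, probe 4,9 → slot 9
732: h=4, h2=1, probe 4,5,6 → slot 6
Table: [∅, ∅, ∅, ∅, 225, 213, 732, ∅, ∅, 160, ∅, ∅, ∅]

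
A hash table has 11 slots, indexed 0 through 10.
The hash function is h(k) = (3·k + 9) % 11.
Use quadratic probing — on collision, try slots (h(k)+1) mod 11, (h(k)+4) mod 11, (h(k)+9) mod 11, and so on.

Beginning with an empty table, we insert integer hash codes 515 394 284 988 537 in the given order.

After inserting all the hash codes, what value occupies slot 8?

537

515: h=3 -> slot 3
394: h=3, probe 3,4 -> slot 4
284: h=3, probe 3,4,7 -> slot 7
988: h=3, probe 3,4,7,1 -> slot 1
537: h=3, probe 3,4,7,1,8 -> slot 8
Table: [-, 988, -, 515, 394, -, -, 284, 537, -, -]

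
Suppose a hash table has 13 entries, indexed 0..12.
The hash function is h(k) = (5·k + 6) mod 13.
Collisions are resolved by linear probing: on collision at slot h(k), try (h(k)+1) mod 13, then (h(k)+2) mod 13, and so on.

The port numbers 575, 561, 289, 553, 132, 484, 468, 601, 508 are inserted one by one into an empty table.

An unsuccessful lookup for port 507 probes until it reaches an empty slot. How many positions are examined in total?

2

575 hashes to 8; slot 8 is free -> place at 8.
561 hashes to 3; slot 3 is free -> place at 3.
289 hashes to 8; 8 taken -> place at 9.
553 hashes to 2; slot 2 is free -> place at 2.
132 hashes to 3; 3 taken -> place at 4.
484 hashes to 8; 8,9 taken -> place at 10.
468 hashes to 6; slot 6 is free -> place at 6.
601 hashes to 8; 8,9,10 taken -> place at 11.
508 hashes to 11; 11 taken -> place at 12.
Table: [—, —, 553, 561, 132, —, 468, —, 575, 289, 484, 601, 508]
Lookup 507: h=6, probe 6,7 → slot 7 empty, not found.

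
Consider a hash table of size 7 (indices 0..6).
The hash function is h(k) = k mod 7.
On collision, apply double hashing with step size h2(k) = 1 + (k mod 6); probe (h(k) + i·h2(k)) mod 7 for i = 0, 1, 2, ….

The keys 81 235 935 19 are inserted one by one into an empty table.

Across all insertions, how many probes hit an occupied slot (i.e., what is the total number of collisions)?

Insert 81: h=4, slot 4 empty → index 4.
Insert 235: h=4, h2=2, slot 4 occupied → index 6.
Insert 935: h=4, h2=6, slot 4 occupied → index 3.
Insert 19: h=5, slot 5 empty → index 5.
Table: [-, -, -, 935, 81, 19, 235]

2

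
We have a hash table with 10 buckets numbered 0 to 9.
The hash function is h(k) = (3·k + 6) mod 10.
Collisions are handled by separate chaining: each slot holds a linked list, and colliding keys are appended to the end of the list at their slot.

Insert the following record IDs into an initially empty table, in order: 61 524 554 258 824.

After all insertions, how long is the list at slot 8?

61 → bucket 9
524 → bucket 8
554 → bucket 8 (collision)
258 → bucket 0
824 → bucket 8 (collision)
Final buckets:
0: 258
1: _
2: _
3: _
4: _
5: _
6: _
7: _
8: 524 -> 554 -> 824
9: 61

3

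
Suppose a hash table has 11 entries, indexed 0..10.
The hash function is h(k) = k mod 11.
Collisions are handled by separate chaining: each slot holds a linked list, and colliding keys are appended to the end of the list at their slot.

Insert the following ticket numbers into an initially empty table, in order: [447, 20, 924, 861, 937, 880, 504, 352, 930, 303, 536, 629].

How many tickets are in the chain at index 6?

447 -> bucket 7
20 -> bucket 9
924 -> bucket 0
861 -> bucket 3
937 -> bucket 2
880 -> bucket 0 (collision)
504 -> bucket 9 (collision)
352 -> bucket 0 (collision)
930 -> bucket 6
303 -> bucket 6 (collision)
536 -> bucket 8
629 -> bucket 2 (collision)
Final buckets:
0: 924 -> 880 -> 352
1: -
2: 937 -> 629
3: 861
4: -
5: -
6: 930 -> 303
7: 447
8: 536
9: 20 -> 504
10: -

2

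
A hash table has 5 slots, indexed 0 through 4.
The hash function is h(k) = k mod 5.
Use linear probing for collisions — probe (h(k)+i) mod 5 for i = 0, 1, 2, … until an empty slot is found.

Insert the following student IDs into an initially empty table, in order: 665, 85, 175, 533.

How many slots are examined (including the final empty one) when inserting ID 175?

3

Insert 665: h=0, slot 0 empty => index 0.
Insert 85: h=0, slot 0 occupied => index 1.
Insert 175: h=0, slots 0,1 occupied => index 2.
Insert 533: h=3, slot 3 empty => index 3.
Table: [665, 85, 175, 533, —]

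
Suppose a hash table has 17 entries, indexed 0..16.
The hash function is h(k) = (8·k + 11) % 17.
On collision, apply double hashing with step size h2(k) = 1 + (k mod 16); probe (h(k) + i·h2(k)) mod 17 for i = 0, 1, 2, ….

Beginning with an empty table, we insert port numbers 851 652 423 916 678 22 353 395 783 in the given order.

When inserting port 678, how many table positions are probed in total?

851 hashes to 2; slot 2 is free => place at 2.
652 hashes to 8; slot 8 is free => place at 8.
423 hashes to 12; slot 12 is free => place at 12.
916 hashes to 12, h2=5; 12 taken => place at 0.
678 hashes to 12, h2=7; 12,2 taken => place at 9.
22 hashes to 0, h2=7; 0 taken => place at 7.
353 hashes to 13; slot 13 is free => place at 13.
395 hashes to 9, h2=12; 9 taken => place at 4.
783 hashes to 2, h2=16; 2 taken => place at 1.
Table: [916, 783, 851, _, 395, _, _, 22, 652, 678, _, _, 423, 353, _, _, _]

3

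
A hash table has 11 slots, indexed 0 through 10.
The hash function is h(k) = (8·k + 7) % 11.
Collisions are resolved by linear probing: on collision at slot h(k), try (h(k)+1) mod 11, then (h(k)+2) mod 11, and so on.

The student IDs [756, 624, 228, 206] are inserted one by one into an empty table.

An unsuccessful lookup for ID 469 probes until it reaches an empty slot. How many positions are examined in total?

2

756 hashes to 5; slot 5 is free -> place at 5.
624 hashes to 5; 5 taken -> place at 6.
228 hashes to 5; 5,6 taken -> place at 7.
206 hashes to 5; 5,6,7 taken -> place at 8.
Table: [., ., ., ., ., 756, 624, 228, 206, ., .]
Lookup 469: h=8, probe 8,9 → slot 9 empty, not found.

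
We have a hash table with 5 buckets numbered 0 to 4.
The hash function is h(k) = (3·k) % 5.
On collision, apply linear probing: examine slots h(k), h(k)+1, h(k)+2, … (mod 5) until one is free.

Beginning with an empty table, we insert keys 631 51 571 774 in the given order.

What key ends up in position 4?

51

631 hashes to 3; slot 3 is free => place at 3.
51 hashes to 3; 3 taken => place at 4.
571 hashes to 3; 3,4 taken => place at 0.
774 hashes to 2; slot 2 is free => place at 2.
Table: [571, ., 774, 631, 51]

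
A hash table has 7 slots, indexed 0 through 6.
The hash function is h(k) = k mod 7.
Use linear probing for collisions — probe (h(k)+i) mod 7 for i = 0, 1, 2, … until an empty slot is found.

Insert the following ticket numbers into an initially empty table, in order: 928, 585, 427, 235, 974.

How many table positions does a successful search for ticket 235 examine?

928: h=4 → slot 4
585: h=4, probe 4,5 → slot 5
427: h=0 → slot 0
235: h=4, probe 4,5,6 → slot 6
974: h=1 → slot 1
Table: [427, 974, ., ., 928, 585, 235]
Lookup 235: h=4, probe 4,5,6 → found at 6.

3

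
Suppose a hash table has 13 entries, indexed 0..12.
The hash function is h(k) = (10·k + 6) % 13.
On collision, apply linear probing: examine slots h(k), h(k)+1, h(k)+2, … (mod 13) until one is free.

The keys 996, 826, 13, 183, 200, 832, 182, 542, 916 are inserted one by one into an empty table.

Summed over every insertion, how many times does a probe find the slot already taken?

4

996: h=8 -> slot 8
826: h=11 -> slot 11
13: h=6 -> slot 6
183: h=3 -> slot 3
200: h=4 -> slot 4
832: h=6, probe 6,7 -> slot 7
182: h=6, probe 6,7,8,9 -> slot 9
542: h=5 -> slot 5
916: h=1 -> slot 1
Table: [—, 916, —, 183, 200, 542, 13, 832, 996, 182, —, 826, —]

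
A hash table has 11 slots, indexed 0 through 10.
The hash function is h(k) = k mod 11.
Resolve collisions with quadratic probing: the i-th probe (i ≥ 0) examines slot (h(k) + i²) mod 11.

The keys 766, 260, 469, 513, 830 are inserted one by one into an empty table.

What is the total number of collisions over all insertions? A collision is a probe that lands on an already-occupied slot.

7

766 hashes to 7; slot 7 is free → place at 7.
260 hashes to 7; 7 taken → place at 8.
469 hashes to 7; 7,8 taken → place at 0.
513 hashes to 7; 7,8,0 taken → place at 5.
830 hashes to 5; 5 taken → place at 6.
Table: [469, _, _, _, _, 513, 830, 766, 260, _, _]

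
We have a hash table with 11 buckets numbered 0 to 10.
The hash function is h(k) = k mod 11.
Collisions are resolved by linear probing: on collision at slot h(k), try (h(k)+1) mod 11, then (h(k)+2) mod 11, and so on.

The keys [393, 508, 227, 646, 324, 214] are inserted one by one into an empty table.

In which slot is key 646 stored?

393 hashes to 8; slot 8 is free => place at 8.
508 hashes to 2; slot 2 is free => place at 2.
227 hashes to 7; slot 7 is free => place at 7.
646 hashes to 8; 8 taken => place at 9.
324 hashes to 5; slot 5 is free => place at 5.
214 hashes to 5; 5 taken => place at 6.
Table: [_, _, 508, _, _, 324, 214, 227, 393, 646, _]

9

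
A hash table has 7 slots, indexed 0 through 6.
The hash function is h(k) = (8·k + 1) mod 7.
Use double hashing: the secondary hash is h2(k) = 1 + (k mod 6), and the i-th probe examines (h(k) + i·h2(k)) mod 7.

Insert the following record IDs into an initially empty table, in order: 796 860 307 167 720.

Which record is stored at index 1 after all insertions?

796: h=6 → slot 6
860: h=0 → slot 0
307: h=0, h2=2, probe 0,2 → slot 2
167: h=0, h2=6, probe 0,6,5 → slot 5
720: h=0, h2=1, probe 0,1 → slot 1
Table: [860, 720, 307, -, -, 167, 796]

720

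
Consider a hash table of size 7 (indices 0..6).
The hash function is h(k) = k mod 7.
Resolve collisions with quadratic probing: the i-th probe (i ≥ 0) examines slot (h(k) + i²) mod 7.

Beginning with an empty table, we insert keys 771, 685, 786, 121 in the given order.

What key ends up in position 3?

Insert 771: h=1, slot 1 empty → index 1.
Insert 685: h=6, slot 6 empty → index 6.
Insert 786: h=2, slot 2 empty → index 2.
Insert 121: h=2, slot 2 occupied → index 3.
Table: [∅, 771, 786, 121, ∅, ∅, 685]

121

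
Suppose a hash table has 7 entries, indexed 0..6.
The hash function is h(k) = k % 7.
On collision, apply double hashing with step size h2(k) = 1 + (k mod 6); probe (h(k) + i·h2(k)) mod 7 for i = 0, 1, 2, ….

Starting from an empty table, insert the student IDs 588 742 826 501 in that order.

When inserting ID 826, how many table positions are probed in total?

588 hashes to 0; slot 0 is free → place at 0.
742 hashes to 0, h2=5; 0 taken → place at 5.
826 hashes to 0, h2=5; 0,5 taken → place at 3.
501 hashes to 4; slot 4 is free → place at 4.
Table: [588, -, -, 826, 501, 742, -]

3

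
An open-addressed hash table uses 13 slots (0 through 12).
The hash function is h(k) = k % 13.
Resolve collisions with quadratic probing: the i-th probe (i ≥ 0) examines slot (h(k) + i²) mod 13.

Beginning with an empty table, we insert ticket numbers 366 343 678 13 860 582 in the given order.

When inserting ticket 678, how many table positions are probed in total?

2

Insert 366: h=2, slot 2 empty → index 2.
Insert 343: h=5, slot 5 empty → index 5.
Insert 678: h=2, slot 2 occupied → index 3.
Insert 13: h=0, slot 0 empty → index 0.
Insert 860: h=2, slots 2,3 occupied → index 6.
Insert 582: h=10, slot 10 empty → index 10.
Table: [13, ∅, 366, 678, ∅, 343, 860, ∅, ∅, ∅, 582, ∅, ∅]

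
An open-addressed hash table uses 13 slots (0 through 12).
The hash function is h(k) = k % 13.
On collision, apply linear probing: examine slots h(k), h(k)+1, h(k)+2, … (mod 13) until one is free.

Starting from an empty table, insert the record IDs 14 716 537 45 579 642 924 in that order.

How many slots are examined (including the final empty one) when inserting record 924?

3

14: h=1 => slot 1
716: h=1, probe 1,2 => slot 2
537: h=4 => slot 4
45: h=6 => slot 6
579: h=7 => slot 7
642: h=5 => slot 5
924: h=1, probe 1,2,3 => slot 3
Table: [_, 14, 716, 924, 537, 642, 45, 579, _, _, _, _, _]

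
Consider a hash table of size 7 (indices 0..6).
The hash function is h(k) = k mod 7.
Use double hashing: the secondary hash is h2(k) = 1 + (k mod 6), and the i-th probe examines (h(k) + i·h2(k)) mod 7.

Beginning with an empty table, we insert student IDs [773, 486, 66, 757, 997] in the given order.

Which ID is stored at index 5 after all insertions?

66

773 hashes to 3; slot 3 is free -> place at 3.
486 hashes to 3, h2=1; 3 taken -> place at 4.
66 hashes to 3, h2=1; 3,4 taken -> place at 5.
757 hashes to 1; slot 1 is free -> place at 1.
997 hashes to 3, h2=2; 3,5 taken -> place at 0.
Table: [997, 757, —, 773, 486, 66, —]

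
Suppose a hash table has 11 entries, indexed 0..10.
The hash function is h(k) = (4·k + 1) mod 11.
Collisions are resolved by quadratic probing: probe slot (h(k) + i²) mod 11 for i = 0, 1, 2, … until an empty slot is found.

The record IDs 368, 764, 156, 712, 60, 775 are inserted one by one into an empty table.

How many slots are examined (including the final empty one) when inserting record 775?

4

368 hashes to 10; slot 10 is free => place at 10.
764 hashes to 10; 10 taken => place at 0.
156 hashes to 9; slot 9 is free => place at 9.
712 hashes to 0; 0 taken => place at 1.
60 hashes to 10; 10,0 taken => place at 3.
775 hashes to 10; 10,0,3 taken => place at 8.
Table: [764, 712, —, 60, —, —, —, —, 775, 156, 368]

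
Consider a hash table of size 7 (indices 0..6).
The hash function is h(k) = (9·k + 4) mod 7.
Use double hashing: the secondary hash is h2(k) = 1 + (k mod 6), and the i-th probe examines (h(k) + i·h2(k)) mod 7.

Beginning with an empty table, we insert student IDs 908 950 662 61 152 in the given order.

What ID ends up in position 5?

662

908 hashes to 0; slot 0 is free -> place at 0.
950 hashes to 0, h2=3; 0 taken -> place at 3.
662 hashes to 5; slot 5 is free -> place at 5.
61 hashes to 0, h2=2; 0 taken -> place at 2.
152 hashes to 0, h2=3; 0,3 taken -> place at 6.
Table: [908, —, 61, 950, —, 662, 152]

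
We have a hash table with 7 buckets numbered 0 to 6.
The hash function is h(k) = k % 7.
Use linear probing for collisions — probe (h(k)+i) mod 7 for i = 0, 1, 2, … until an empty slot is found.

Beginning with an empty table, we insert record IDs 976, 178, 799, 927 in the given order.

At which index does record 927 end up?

5

976 hashes to 3; slot 3 is free => place at 3.
178 hashes to 3; 3 taken => place at 4.
799 hashes to 1; slot 1 is free => place at 1.
927 hashes to 3; 3,4 taken => place at 5.
Table: [., 799, ., 976, 178, 927, .]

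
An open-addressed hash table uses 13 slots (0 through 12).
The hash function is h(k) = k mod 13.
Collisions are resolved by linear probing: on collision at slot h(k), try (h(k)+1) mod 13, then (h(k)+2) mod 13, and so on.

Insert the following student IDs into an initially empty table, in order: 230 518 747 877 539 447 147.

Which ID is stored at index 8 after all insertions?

Insert 230: h=9, slot 9 empty => index 9.
Insert 518: h=11, slot 11 empty => index 11.
Insert 747: h=6, slot 6 empty => index 6.
Insert 877: h=6, slot 6 occupied => index 7.
Insert 539: h=6, slots 6,7 occupied => index 8.
Insert 447: h=5, slot 5 empty => index 5.
Insert 147: h=4, slot 4 empty => index 4.
Table: [—, —, —, —, 147, 447, 747, 877, 539, 230, —, 518, —]

539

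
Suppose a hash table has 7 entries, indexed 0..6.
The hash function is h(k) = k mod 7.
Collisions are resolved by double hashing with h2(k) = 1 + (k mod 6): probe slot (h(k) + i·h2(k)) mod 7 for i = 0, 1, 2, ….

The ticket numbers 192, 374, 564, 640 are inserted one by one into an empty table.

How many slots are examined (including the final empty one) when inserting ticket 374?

192: h=3 -> slot 3
374: h=3, h2=3, probe 3,6 -> slot 6
564: h=4 -> slot 4
640: h=3, h2=5, probe 3,1 -> slot 1
Table: [., 640, ., 192, 564, ., 374]

2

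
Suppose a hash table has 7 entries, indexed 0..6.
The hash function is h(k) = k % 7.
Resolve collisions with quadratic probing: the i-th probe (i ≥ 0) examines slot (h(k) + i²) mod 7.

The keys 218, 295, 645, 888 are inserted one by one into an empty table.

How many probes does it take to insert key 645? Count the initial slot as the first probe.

3

218: h=1 → slot 1
295: h=1, probe 1,2 → slot 2
645: h=1, probe 1,2,5 → slot 5
888: h=6 → slot 6
Table: [-, 218, 295, -, -, 645, 888]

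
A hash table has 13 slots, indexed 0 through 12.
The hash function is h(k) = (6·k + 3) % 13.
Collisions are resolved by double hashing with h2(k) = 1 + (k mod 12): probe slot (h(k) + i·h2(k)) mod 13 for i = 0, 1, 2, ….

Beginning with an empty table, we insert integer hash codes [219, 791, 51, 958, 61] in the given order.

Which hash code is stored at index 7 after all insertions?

219: h=4 -> slot 4
791: h=4, h2=12, probe 4,3 -> slot 3
51: h=10 -> slot 10
958: h=5 -> slot 5
61: h=5, h2=2, probe 5,7 -> slot 7
Table: [-, -, -, 791, 219, 958, -, 61, -, -, 51, -, -]

61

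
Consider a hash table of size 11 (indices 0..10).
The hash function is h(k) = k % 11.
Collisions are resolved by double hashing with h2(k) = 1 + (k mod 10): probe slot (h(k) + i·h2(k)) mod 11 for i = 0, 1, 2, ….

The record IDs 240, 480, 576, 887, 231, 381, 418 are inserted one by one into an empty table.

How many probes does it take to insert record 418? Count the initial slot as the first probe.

240 hashes to 9; slot 9 is free => place at 9.
480 hashes to 7; slot 7 is free => place at 7.
576 hashes to 4; slot 4 is free => place at 4.
887 hashes to 7, h2=8; 7,4 taken => place at 1.
231 hashes to 0; slot 0 is free => place at 0.
381 hashes to 7, h2=2; 7,9,0 taken => place at 2.
418 hashes to 0, h2=9; 0,9,7 taken => place at 5.
Table: [231, 887, 381, -, 576, 418, -, 480, -, 240, -]

4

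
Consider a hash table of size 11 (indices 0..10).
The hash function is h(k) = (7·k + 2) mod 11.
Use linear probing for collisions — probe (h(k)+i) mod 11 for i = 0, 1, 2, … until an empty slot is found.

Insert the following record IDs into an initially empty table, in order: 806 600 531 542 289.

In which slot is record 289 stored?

4

806 hashes to 1; slot 1 is free => place at 1.
600 hashes to 0; slot 0 is free => place at 0.
531 hashes to 1; 1 taken => place at 2.
542 hashes to 1; 1,2 taken => place at 3.
289 hashes to 1; 1,2,3 taken => place at 4.
Table: [600, 806, 531, 542, 289, ∅, ∅, ∅, ∅, ∅, ∅]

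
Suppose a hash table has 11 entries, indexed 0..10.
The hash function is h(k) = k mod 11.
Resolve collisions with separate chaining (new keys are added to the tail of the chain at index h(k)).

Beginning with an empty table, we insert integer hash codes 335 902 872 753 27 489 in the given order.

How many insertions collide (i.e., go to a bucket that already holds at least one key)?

Insert 335: h=5, bucket 5 empty → new chain.
Insert 902: h=0, bucket 0 empty → new chain.
Insert 872: h=3, bucket 3 empty → new chain.
Insert 753: h=5, bucket 5 nonempty → append to chain.
Insert 27: h=5, bucket 5 nonempty → append to chain.
Insert 489: h=5, bucket 5 nonempty → append to chain.
Final buckets:
0: 902
1: —
2: —
3: 872
4: —
5: 335 -> 753 -> 27 -> 489
6: —
7: —
8: —
9: —
10: —

3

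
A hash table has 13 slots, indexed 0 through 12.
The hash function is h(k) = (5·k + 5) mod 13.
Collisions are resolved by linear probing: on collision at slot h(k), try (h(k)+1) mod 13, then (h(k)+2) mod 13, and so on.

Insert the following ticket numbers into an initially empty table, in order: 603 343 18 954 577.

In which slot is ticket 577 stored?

8

Insert 603: h=4, slot 4 empty -> index 4.
Insert 343: h=4, slot 4 occupied -> index 5.
Insert 18: h=4, slots 4,5 occupied -> index 6.
Insert 954: h=4, slots 4,5,6 occupied -> index 7.
Insert 577: h=4, slots 4,5,6,7 occupied -> index 8.
Table: [_, _, _, _, 603, 343, 18, 954, 577, _, _, _, _]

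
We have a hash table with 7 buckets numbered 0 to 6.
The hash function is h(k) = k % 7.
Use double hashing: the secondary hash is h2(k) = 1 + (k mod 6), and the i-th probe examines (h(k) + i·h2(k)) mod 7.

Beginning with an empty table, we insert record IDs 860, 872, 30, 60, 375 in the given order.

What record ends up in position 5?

Insert 860: h=6, slot 6 empty → index 6.
Insert 872: h=4, slot 4 empty → index 4.
Insert 30: h=2, slot 2 empty → index 2.
Insert 60: h=4, h2=1, slot 4 occupied → index 5.
Insert 375: h=4, h2=4, slot 4 occupied → index 1.
Table: [_, 375, 30, _, 872, 60, 860]

60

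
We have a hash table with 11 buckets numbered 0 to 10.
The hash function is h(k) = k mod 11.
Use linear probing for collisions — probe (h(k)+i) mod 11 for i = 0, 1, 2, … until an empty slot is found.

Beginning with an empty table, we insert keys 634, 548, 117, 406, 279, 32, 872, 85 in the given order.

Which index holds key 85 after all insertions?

634 hashes to 7; slot 7 is free → place at 7.
548 hashes to 9; slot 9 is free → place at 9.
117 hashes to 7; 7 taken → place at 8.
406 hashes to 10; slot 10 is free → place at 10.
279 hashes to 4; slot 4 is free → place at 4.
32 hashes to 10; 10 taken → place at 0.
872 hashes to 3; slot 3 is free → place at 3.
85 hashes to 8; 8,9,10,0 taken → place at 1.
Table: [32, 85, ., 872, 279, ., ., 634, 117, 548, 406]

1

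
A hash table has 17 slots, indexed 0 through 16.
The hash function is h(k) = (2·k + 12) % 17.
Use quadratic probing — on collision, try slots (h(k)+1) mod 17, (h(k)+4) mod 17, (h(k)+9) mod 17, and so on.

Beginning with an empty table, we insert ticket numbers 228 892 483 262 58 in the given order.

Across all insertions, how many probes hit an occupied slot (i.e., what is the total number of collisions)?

228: h=9 → slot 9
892: h=11 → slot 11
483: h=9, probe 9,10 → slot 10
262: h=9, probe 9,10,13 → slot 13
58: h=9, probe 9,10,13,1 → slot 1
Table: [., 58, ., ., ., ., ., ., ., 228, 483, 892, ., 262, ., ., .]

6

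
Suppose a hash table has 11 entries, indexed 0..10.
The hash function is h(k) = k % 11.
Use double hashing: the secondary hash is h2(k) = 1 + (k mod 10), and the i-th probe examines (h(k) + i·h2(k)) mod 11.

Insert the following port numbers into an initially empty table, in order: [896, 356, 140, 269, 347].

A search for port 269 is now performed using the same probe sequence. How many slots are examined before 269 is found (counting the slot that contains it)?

Insert 896: h=5, slot 5 empty => index 5.
Insert 356: h=4, slot 4 empty => index 4.
Insert 140: h=8, slot 8 empty => index 8.
Insert 269: h=5, h2=10, slots 5,4 occupied => index 3.
Insert 347: h=6, slot 6 empty => index 6.
Table: [_, _, _, 269, 356, 896, 347, _, 140, _, _]
Lookup 269: h=5, h2=10, probe 5,4,3 → found at 3.

3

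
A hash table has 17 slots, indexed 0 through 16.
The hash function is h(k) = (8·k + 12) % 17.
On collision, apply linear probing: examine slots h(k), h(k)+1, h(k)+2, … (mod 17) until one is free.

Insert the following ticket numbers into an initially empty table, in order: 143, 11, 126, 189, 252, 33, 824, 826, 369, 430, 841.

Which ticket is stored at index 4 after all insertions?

143: h=0 -> slot 0
11: h=15 -> slot 15
126: h=0, probe 0,1 -> slot 1
189: h=11 -> slot 11
252: h=5 -> slot 5
33: h=4 -> slot 4
824: h=8 -> slot 8
826: h=7 -> slot 7
369: h=6 -> slot 6
430: h=1, probe 1,2 -> slot 2
841: h=8, probe 8,9 -> slot 9
Table: [143, 126, 430, —, 33, 252, 369, 826, 824, 841, —, 189, —, —, —, 11, —]

33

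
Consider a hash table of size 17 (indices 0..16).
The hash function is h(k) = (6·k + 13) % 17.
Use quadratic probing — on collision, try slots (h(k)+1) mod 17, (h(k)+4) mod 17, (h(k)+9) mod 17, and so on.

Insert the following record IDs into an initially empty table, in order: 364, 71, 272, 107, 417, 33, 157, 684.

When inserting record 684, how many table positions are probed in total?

Insert 364: h=4, slot 4 empty → index 4.
Insert 71: h=14, slot 14 empty → index 14.
Insert 272: h=13, slot 13 empty → index 13.
Insert 107: h=9, slot 9 empty → index 9.
Insert 417: h=16, slot 16 empty → index 16.
Insert 33: h=7, slot 7 empty → index 7.
Insert 157: h=3, slot 3 empty → index 3.
Insert 684: h=3, slots 3,4,7 occupied → index 12.
Table: [-, -, -, 157, 364, -, -, 33, -, 107, -, -, 684, 272, 71, -, 417]

4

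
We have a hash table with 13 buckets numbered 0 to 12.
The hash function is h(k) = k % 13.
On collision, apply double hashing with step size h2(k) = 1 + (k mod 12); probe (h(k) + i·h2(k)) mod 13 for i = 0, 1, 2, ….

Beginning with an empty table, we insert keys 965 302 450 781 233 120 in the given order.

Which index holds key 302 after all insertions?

965: h=3 → slot 3
302: h=3, h2=3, probe 3,6 → slot 6
450: h=8 → slot 8
781: h=1 → slot 1
233: h=12 → slot 12
120: h=3, h2=1, probe 3,4 → slot 4
Table: [., 781, ., 965, 120, ., 302, ., 450, ., ., ., 233]

6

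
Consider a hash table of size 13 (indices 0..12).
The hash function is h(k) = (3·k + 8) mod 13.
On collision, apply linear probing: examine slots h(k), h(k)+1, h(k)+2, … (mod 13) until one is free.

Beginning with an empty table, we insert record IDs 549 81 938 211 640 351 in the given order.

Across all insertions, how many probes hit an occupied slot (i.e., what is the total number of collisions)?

6

Insert 549: h=4, slot 4 empty => index 4.
Insert 81: h=4, slot 4 occupied => index 5.
Insert 938: h=1, slot 1 empty => index 1.
Insert 211: h=4, slots 4,5 occupied => index 6.
Insert 640: h=4, slots 4,5,6 occupied => index 7.
Insert 351: h=8, slot 8 empty => index 8.
Table: [_, 938, _, _, 549, 81, 211, 640, 351, _, _, _, _]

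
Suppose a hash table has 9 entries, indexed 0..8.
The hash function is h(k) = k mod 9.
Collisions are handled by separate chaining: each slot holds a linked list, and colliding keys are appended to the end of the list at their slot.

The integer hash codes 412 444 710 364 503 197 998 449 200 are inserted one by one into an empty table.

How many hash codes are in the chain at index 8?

412 → bucket 7
444 → bucket 3
710 → bucket 8
364 → bucket 4
503 → bucket 8 (collision)
197 → bucket 8 (collision)
998 → bucket 8 (collision)
449 → bucket 8 (collision)
200 → bucket 2
Final buckets:
0: —
1: —
2: 200
3: 444
4: 364
5: —
6: —
7: 412
8: 710 -> 503 -> 197 -> 998 -> 449

5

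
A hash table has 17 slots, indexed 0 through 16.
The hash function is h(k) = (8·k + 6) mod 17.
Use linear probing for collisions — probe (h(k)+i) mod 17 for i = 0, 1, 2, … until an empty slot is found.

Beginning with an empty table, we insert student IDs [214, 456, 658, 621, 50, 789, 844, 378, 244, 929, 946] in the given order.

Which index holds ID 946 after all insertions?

13

214 hashes to 1; slot 1 is free -> place at 1.
456 hashes to 16; slot 16 is free -> place at 16.
658 hashes to 0; slot 0 is free -> place at 0.
621 hashes to 10; slot 10 is free -> place at 10.
50 hashes to 15; slot 15 is free -> place at 15.
789 hashes to 11; slot 11 is free -> place at 11.
844 hashes to 9; slot 9 is free -> place at 9.
378 hashes to 4; slot 4 is free -> place at 4.
244 hashes to 3; slot 3 is free -> place at 3.
929 hashes to 9; 9,10,11 taken -> place at 12.
946 hashes to 9; 9,10,11,12 taken -> place at 13.
Table: [658, 214, ∅, 244, 378, ∅, ∅, ∅, ∅, 844, 621, 789, 929, 946, ∅, 50, 456]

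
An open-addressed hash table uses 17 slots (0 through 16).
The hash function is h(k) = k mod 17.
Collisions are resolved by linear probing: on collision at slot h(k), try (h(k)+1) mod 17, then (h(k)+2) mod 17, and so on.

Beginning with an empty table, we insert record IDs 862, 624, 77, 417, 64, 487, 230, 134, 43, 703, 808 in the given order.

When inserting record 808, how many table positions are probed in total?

862 hashes to 12; slot 12 is free -> place at 12.
624 hashes to 12; 12 taken -> place at 13.
77 hashes to 9; slot 9 is free -> place at 9.
417 hashes to 9; 9 taken -> place at 10.
64 hashes to 13; 13 taken -> place at 14.
487 hashes to 11; slot 11 is free -> place at 11.
230 hashes to 9; 9,10,11,12,13,14 taken -> place at 15.
134 hashes to 15; 15 taken -> place at 16.
43 hashes to 9; 9,10,11,12,13,14,15,16 taken -> place at 0.
703 hashes to 6; slot 6 is free -> place at 6.
808 hashes to 9; 9,10,11,12,13,14,15,16,0 taken -> place at 1.
Table: [43, 808, -, -, -, -, 703, -, -, 77, 417, 487, 862, 624, 64, 230, 134]

10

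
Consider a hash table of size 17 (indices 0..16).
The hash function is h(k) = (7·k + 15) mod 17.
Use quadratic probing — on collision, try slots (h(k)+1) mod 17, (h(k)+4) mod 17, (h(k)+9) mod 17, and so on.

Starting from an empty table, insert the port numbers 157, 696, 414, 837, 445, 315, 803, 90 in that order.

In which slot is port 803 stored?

13

Insert 157: h=9, slot 9 empty → index 9.
Insert 696: h=8, slot 8 empty → index 8.
Insert 414: h=6, slot 6 empty → index 6.
Insert 837: h=9, slot 9 occupied → index 10.
Insert 445: h=2, slot 2 empty → index 2.
Insert 315: h=10, slot 10 occupied → index 11.
Insert 803: h=9, slots 9,10 occupied → index 13.
Insert 90: h=16, slot 16 empty → index 16.
Table: [., ., 445, ., ., ., 414, ., 696, 157, 837, 315, ., 803, ., ., 90]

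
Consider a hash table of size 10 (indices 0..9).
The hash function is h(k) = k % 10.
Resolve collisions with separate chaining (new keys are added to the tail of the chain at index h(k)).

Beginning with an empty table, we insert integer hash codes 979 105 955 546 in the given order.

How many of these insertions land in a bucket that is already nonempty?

979 → bucket 9
105 → bucket 5
955 → bucket 5 (collision)
546 → bucket 6
Final buckets:
0: ∅
1: ∅
2: ∅
3: ∅
4: ∅
5: 105 -> 955
6: 546
7: ∅
8: ∅
9: 979

1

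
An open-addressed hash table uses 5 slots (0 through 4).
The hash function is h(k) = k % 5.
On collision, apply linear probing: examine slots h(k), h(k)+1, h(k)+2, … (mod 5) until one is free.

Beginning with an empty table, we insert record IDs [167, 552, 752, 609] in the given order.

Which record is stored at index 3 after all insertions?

552

Insert 167: h=2, slot 2 empty => index 2.
Insert 552: h=2, slot 2 occupied => index 3.
Insert 752: h=2, slots 2,3 occupied => index 4.
Insert 609: h=4, slot 4 occupied => index 0.
Table: [609, ∅, 167, 552, 752]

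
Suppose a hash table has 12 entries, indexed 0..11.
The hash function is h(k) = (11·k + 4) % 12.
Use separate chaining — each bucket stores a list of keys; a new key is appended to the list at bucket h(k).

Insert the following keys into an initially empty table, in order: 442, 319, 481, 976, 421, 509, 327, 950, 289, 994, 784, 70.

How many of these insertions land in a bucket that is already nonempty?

442 -> bucket 6
319 -> bucket 9
481 -> bucket 3
976 -> bucket 0
421 -> bucket 3 (collision)
509 -> bucket 11
327 -> bucket 1
950 -> bucket 2
289 -> bucket 3 (collision)
994 -> bucket 6 (collision)
784 -> bucket 0 (collision)
70 -> bucket 6 (collision)
Final buckets:
0: 976 -> 784
1: 327
2: 950
3: 481 -> 421 -> 289
4: _
5: _
6: 442 -> 994 -> 70
7: _
8: _
9: 319
10: _
11: 509

5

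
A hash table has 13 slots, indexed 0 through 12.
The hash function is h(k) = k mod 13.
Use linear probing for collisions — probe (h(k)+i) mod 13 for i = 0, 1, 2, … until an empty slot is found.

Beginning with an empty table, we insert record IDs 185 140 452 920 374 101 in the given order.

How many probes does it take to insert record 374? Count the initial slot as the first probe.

185: h=3 → slot 3
140: h=10 → slot 10
452: h=10, probe 10,11 → slot 11
920: h=10, probe 10,11,12 → slot 12
374: h=10, probe 10,11,12,0 → slot 0
101: h=10, probe 10,11,12,0,1 → slot 1
Table: [374, 101, —, 185, —, —, —, —, —, —, 140, 452, 920]

4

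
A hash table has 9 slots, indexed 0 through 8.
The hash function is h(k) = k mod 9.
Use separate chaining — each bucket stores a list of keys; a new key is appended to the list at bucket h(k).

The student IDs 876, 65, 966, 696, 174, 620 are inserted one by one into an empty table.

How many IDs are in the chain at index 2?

1

876 -> bucket 3
65 -> bucket 2
966 -> bucket 3 (collision)
696 -> bucket 3 (collision)
174 -> bucket 3 (collision)
620 -> bucket 8
Final buckets:
0: —
1: —
2: 65
3: 876 -> 966 -> 696 -> 174
4: —
5: —
6: —
7: —
8: 620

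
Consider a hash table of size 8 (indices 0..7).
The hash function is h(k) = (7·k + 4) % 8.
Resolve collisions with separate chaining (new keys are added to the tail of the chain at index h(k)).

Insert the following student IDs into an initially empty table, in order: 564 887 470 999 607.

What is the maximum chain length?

3

Insert 564: h=0, bucket 0 empty → new chain.
Insert 887: h=5, bucket 5 empty → new chain.
Insert 470: h=6, bucket 6 empty → new chain.
Insert 999: h=5, bucket 5 nonempty → append to chain.
Insert 607: h=5, bucket 5 nonempty → append to chain.
Final buckets:
0: 564
1: ∅
2: ∅
3: ∅
4: ∅
5: 887 -> 999 -> 607
6: 470
7: ∅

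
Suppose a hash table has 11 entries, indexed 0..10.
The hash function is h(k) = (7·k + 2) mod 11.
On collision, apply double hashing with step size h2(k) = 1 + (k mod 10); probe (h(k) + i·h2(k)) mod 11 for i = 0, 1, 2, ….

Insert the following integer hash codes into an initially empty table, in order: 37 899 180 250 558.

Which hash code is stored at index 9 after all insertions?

180

37: h=8 -> slot 8
899: h=3 -> slot 3
180: h=8, h2=1, probe 8,9 -> slot 9
250: h=3, h2=1, probe 3,4 -> slot 4
558: h=3, h2=9, probe 3,1 -> slot 1
Table: [_, 558, _, 899, 250, _, _, _, 37, 180, _]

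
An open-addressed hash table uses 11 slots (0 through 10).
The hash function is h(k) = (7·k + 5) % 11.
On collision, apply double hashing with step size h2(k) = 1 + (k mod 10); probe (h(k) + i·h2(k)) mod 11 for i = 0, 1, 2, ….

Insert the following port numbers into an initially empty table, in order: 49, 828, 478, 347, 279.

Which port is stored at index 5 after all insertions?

49: h=7 → slot 7
828: h=4 → slot 4
478: h=7, h2=9, probe 7,5 → slot 5
347: h=3 → slot 3
279: h=0 → slot 0
Table: [279, _, _, 347, 828, 478, _, 49, _, _, _]

478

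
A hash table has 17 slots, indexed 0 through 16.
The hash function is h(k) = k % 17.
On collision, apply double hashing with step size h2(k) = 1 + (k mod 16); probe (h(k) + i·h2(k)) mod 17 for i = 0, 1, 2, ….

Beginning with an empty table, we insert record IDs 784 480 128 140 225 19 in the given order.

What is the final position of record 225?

Insert 784: h=2, slot 2 empty → index 2.
Insert 480: h=4, slot 4 empty → index 4.
Insert 128: h=9, slot 9 empty → index 9.
Insert 140: h=4, h2=13, slot 4 occupied → index 0.
Insert 225: h=4, h2=2, slot 4 occupied → index 6.
Insert 19: h=2, h2=4, slots 2,6 occupied → index 10.
Table: [140, —, 784, —, 480, —, 225, —, —, 128, 19, —, —, —, —, —, —]

6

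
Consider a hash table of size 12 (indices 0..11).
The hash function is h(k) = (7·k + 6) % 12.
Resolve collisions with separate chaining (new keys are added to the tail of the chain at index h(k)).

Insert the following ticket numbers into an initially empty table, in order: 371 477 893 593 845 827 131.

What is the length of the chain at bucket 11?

Insert 371: h=11, bucket 11 empty -> new chain.
Insert 477: h=9, bucket 9 empty -> new chain.
Insert 893: h=5, bucket 5 empty -> new chain.
Insert 593: h=5, bucket 5 nonempty -> append to chain.
Insert 845: h=5, bucket 5 nonempty -> append to chain.
Insert 827: h=11, bucket 11 nonempty -> append to chain.
Insert 131: h=11, bucket 11 nonempty -> append to chain.
Final buckets:
0: —
1: —
2: —
3: —
4: —
5: 893 -> 593 -> 845
6: —
7: —
8: —
9: 477
10: —
11: 371 -> 827 -> 131

3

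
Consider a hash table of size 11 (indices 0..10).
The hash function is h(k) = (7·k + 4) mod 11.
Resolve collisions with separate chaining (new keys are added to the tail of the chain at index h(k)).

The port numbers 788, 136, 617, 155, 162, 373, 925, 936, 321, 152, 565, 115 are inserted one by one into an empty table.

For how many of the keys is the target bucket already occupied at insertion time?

4

Insert 788: h=9, bucket 9 empty -> new chain.
Insert 136: h=10, bucket 10 empty -> new chain.
Insert 617: h=0, bucket 0 empty -> new chain.
Insert 155: h=0, bucket 0 nonempty -> append to chain.
Insert 162: h=5, bucket 5 empty -> new chain.
Insert 373: h=8, bucket 8 empty -> new chain.
Insert 925: h=0, bucket 0 nonempty -> append to chain.
Insert 936: h=0, bucket 0 nonempty -> append to chain.
Insert 321: h=7, bucket 7 empty -> new chain.
Insert 152: h=1, bucket 1 empty -> new chain.
Insert 565: h=10, bucket 10 nonempty -> append to chain.
Insert 115: h=6, bucket 6 empty -> new chain.
Final buckets:
0: 617 -> 155 -> 925 -> 936
1: 152
2: _
3: _
4: _
5: 162
6: 115
7: 321
8: 373
9: 788
10: 136 -> 565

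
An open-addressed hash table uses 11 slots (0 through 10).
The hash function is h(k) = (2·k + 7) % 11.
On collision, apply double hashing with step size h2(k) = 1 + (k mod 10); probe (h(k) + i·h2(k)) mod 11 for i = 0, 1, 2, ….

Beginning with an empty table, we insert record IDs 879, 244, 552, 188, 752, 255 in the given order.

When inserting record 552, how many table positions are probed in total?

879: h=5 -> slot 5
244: h=0 -> slot 0
552: h=0, h2=3, probe 0,3 -> slot 3
188: h=9 -> slot 9
752: h=4 -> slot 4
255: h=0, h2=6, probe 0,6 -> slot 6
Table: [244, -, -, 552, 752, 879, 255, -, -, 188, -]

2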